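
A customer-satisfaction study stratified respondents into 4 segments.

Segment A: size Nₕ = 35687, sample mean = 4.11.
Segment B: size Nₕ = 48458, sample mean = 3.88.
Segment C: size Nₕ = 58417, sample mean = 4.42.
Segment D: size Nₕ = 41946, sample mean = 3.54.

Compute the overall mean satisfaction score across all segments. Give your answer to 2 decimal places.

4.02

N = 35687 + 48458 + 58417 + 41946 = 184508.
The stratified mean weights each stratum mean by its population share Nₕ/N.
Σ Nₕx̄ₕ = 35687·4.11 + 48458·3.88 + 58417·4.42 + 41946·3.54 = 146673.57 + 188017.04 + 258203.14 + 148488.84 = 741382.59.
Divide by N: 741382.59 / 184508 = 4.0182... → 4.02.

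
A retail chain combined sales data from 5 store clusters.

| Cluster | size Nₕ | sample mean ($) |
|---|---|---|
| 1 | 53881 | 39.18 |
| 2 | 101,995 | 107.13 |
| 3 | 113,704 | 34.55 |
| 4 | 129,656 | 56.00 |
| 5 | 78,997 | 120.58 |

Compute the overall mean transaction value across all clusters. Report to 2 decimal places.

70.58

x̄_st = (Σ Nₕx̄ₕ) / (Σ Nₕ) = (53881·39.18 + 101995·107.13 + 113704·34.55 + 129656·56.00 + 78997·120.58) / 478233
= 33752449.39 / 478233 = 70.5774... → 70.58.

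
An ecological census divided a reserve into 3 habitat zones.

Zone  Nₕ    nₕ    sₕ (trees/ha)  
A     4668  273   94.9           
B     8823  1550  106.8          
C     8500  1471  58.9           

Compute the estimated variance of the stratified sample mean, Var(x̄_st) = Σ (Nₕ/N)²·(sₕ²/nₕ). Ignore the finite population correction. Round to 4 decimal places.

N = 21991; Wₕ = Nₕ/N.
zone A: (4668/21991)²·94.9²/273 = 1.4864199
zone B: (8823/21991)²·106.8²/1550 = 1.1845500
zone C: (8500/21991)²·58.9²/1471 = 0.3523431
Sum = 3.0233131 → 3.0233.

3.0233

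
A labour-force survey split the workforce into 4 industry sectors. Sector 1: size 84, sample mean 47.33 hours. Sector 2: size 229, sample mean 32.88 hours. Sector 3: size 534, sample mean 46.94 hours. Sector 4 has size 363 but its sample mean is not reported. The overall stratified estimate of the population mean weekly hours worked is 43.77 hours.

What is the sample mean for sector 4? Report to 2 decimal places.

45.15

N = 84 + 229 + 534 + 363 = 1210.
Overall total = μ·N = 43.77·1210 = 52961.7.
Subtract the known strata: 84·47.33 + 229·32.88 + 534·46.94 = 36571.2.
Remaining total for sector 4: 52961.7 − 36571.2 = 16390.5.
Divide by its size: 16390.5 / 363 = 45.1529... → 45.15.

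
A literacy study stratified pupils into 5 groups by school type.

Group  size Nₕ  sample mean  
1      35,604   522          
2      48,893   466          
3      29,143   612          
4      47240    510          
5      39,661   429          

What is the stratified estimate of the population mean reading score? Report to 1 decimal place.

N = 35604 + 48893 + 29143 + 47240 + 39661 = 200541.
Overall mean = Σ (Nₕ/N)·x̄ₕ — weight by population share, not a simple average.
Σ Nₕx̄ₕ = 35604·522 + 48893·466 + 29143·612 + 47240·510 + 39661·429 = 18585288 + 22784138 + 17835516 + 24092400 + 17014569 = 100311911.
Divide by N: 100311911 / 200541 = 500.206... → 500.2.

500.2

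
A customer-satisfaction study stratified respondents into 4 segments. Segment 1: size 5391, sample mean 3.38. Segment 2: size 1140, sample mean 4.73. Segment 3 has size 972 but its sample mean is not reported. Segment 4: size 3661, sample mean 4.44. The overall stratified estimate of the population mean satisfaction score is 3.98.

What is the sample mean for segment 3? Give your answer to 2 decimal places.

4.70

N = 5391 + 1140 + 972 + 3661 = 11164.
Overall total = μ·N = 3.98·11164 = 44432.72.
Subtract the known strata: 5391·3.38 + 1140·4.73 + 3661·4.44 = 39868.62.
Remaining total for segment 3: 44432.72 − 39868.62 = 4564.1.
Divide by its size: 4564.1 / 972 = 4.6956... → 4.70.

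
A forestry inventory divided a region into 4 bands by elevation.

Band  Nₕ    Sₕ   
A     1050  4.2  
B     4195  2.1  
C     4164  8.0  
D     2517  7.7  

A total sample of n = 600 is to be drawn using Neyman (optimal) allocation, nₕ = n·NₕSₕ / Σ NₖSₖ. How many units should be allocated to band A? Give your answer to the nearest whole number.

Σ NₕSₕ = 1050·4.2 + 4195·2.1 + 4164·8.0 + 2517·7.7 = 65912.4.
Share for A: 4410/65912.4 = 0.06691.
n_A = 600 × 0.06691 = 40.144... → 40.

40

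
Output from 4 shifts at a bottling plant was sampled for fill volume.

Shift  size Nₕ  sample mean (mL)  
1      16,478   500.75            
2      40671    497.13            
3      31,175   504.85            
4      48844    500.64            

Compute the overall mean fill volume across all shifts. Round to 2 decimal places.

500.57

x̄_st = (Σ Nₕx̄ₕ) / (Σ Nₕ) = (16478·500.75 + 40671·497.13 + 31175·504.85 + 48844·500.64) / 137168
= 68662091.64 / 137168 = 500.5693... → 500.57.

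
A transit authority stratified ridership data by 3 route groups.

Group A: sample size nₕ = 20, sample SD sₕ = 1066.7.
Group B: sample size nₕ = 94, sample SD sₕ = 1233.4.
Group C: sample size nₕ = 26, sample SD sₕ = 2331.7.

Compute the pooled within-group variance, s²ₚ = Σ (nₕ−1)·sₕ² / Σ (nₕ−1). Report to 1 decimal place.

Degrees of freedom: 19 + 93 + 25 = 137.
Σ(nₕ−1)sₕ² = 19·1137848.89 + 93·1521275.56 + 25·5436824.89 = 299018378.24.
s²ₚ = 299018378.24 / 137 = 2182615.900... → 2182615.9.

2182615.9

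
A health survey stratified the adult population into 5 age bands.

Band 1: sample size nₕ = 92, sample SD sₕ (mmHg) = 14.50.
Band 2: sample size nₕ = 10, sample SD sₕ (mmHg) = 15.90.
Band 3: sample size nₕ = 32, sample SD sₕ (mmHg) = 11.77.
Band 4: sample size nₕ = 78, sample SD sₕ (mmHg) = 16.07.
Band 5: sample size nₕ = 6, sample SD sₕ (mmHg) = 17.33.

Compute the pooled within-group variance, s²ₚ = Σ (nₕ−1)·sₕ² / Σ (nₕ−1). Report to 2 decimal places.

221.08

1: (92−1)·14.50² = 91·210.25 = 19132.75
2: (10−1)·15.90² = 9·252.81 = 2275.29
3: (32−1)·11.77² = 31·138.5329 = 4294.5199
4: (78−1)·16.07² = 77·258.2449 = 19884.8573
5: (6−1)·17.33² = 5·300.3289 = 1501.6445
Numerator = 47089.0617; denominator = Σ(nₕ−1) = 213.
s²ₚ = 47089.0617/213 = 221.0754... → 221.08.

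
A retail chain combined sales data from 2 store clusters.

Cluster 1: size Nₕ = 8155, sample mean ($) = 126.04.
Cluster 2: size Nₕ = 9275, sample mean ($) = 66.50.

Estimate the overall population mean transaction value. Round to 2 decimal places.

N = 8155 + 9275 = 17430.
Weight each subgroup mean by Nₕ/N and sum.
Σ Nₕx̄ₕ = 8155·126.04 + 9275·66.50 = 1027856.2 + 616787.5 = 1644643.7.
Divide by N: 1644643.7 / 17430 = 94.3571... → 94.36.

94.36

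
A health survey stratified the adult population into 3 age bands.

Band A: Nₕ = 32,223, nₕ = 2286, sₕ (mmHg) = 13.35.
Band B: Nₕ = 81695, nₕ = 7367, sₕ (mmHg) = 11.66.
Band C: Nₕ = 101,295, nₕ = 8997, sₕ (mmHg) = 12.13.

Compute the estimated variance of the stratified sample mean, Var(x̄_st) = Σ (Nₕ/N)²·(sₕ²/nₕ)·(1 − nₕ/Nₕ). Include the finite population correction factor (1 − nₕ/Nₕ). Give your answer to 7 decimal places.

0.0073444

N = 215213; Wₕ = Nₕ/N.
band A: (32223/215213)²·13.35²/2286·(1 − 2286/32223) = 0.0016237664
band B: (81695/215213)²·11.66²/7367·(1 − 7367/81695) = 0.0024194539
band C: (101295/215213)²·12.13²/8997·(1 − 8997/101295) = 0.0033011646
Sum = 0.0073443849 → 0.0073444.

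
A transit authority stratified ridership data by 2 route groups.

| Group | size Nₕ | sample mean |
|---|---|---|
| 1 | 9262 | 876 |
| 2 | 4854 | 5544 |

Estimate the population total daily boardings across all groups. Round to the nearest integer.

Population total = Σ Nₕ·x̄ₕ (each stratum's size times its mean).
9262·876 + 4854·5544 = 8113512 + 26910576 = 35024088.

35024088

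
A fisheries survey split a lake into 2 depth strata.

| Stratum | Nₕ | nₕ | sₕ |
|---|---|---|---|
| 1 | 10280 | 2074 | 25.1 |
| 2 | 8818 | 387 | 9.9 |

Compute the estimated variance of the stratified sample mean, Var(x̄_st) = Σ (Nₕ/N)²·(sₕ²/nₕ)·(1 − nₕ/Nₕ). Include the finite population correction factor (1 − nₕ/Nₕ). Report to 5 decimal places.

0.12188

N = 19098; Wₕ = Nₕ/N.
stratum 1: (10280/19098)²·25.1²/2074·(1 − 2074/10280) = 0.07025667
stratum 2: (8818/19098)²·9.9²/387·(1 − 387/8818) = 0.05162176
Sum = 0.12187843 → 0.12188.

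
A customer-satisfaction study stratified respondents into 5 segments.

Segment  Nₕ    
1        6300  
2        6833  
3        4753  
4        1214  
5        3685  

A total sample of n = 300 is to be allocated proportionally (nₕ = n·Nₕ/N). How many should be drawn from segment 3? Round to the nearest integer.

N = 6300 + 6833 + 4753 + 1214 + 3685 = 22785.
n_3 = 300·4753/22785 = 62.581... → 63.

63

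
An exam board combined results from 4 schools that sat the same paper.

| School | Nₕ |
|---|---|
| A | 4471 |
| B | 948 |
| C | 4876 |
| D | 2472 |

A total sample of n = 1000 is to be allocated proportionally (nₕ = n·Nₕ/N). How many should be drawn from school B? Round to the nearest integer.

Share of school B = 948/12767 = 0.07425.
Allocate 1000 × 0.07425 = 74.254... → 74.

74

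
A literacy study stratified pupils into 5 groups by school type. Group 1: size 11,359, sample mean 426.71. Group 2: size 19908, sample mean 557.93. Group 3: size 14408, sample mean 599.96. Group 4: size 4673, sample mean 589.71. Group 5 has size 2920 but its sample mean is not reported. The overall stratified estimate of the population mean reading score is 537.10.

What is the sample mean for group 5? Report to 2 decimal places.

430.15

N = 11359 + 19908 + 14408 + 4673 + 2920 = 53268.
Overall total = μ·N = 537.10·53268 = 28610242.8.
Subtract the known strata: 11359·426.71 + 19908·557.93 + 14408·599.96 + 4673·589.71 = 27354207.84.
Remaining total for group 5: 28610242.8 − 27354207.84 = 1256034.96.
Divide by its size: 1256034.96 / 2920 = 430.1490... → 430.15.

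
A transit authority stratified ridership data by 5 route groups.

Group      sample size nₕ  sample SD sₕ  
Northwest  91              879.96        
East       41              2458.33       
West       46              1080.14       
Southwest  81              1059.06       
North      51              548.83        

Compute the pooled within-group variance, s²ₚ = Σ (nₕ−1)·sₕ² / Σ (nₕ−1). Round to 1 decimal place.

Degrees of freedom: 90 + 40 + 45 + 80 + 50 = 305.
Σ(nₕ−1)sₕ² = 90·774329.6016 + 40·6043386.3889 + 45·1166702.4196 + 80·1121608.0836 + 50·301214.3689 = 468716093.715.
s²ₚ = 468716093.715 / 305 = 1536774.078... → 1536774.1.

1536774.1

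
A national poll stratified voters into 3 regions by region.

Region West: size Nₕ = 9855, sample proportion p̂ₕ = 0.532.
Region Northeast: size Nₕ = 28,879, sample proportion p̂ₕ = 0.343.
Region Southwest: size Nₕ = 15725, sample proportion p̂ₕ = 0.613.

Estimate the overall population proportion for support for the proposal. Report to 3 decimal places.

0.455

Wₕ = Nₕ/N with N = 54459: 0.1810, 0.5303, 0.2887.
p̂_st = 0.1810·0.532 + 0.5303·0.343 + 0.2887·0.613 ≈ 0.45516... → 0.455.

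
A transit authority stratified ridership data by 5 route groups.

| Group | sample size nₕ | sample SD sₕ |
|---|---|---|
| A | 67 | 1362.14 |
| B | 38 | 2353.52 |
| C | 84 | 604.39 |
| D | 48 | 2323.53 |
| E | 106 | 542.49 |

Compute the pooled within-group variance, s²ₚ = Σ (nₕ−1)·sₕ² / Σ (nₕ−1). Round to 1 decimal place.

1900491.8

Degrees of freedom: 66 + 37 + 83 + 47 + 105 = 338.
Σ(nₕ−1)sₕ² = 66·1855425.3796 + 37·5539056.3904 + 83·365287.2721 + 47·5398791.6609 + 105·294295.4001 = 642366230.1555.
s²ₚ = 642366230.1555 / 338 = 1900491.805... → 1900491.8.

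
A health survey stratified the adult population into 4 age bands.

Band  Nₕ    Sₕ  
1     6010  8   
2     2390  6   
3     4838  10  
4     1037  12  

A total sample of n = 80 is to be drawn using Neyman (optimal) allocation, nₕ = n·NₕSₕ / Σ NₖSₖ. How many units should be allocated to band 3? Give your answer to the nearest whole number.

31

1: NₕSₕ = 6010·8 = 48080
2: NₕSₕ = 2390·6 = 14340
3: NₕSₕ = 4838·10 = 48380
4: NₕSₕ = 1037·12 = 12444
Σ NₕSₕ = 123244.
n_3 = 80·48380/123244 = 31.404... → 31.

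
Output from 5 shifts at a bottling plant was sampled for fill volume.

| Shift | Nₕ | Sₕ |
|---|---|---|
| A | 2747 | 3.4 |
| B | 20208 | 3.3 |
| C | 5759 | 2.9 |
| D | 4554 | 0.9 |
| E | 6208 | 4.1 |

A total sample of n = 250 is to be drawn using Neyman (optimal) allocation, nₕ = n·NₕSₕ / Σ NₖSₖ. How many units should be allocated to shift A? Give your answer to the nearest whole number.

Σ NₕSₕ = 2747·3.4 + 20208·3.3 + 5759·2.9 + 4554·0.9 + 6208·4.1 = 122278.7.
Share for A: 9339.8/122278.7 = 0.07638.
n_A = 250 × 0.07638 = 19.095... → 19.

19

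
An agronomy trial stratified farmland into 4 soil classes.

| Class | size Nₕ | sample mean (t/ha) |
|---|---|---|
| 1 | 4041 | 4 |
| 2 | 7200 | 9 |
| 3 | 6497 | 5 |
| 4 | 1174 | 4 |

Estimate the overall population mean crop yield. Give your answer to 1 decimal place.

N = 4041 + 7200 + 6497 + 1174 = 18912.
The stratified mean weights each stratum mean by its population share Nₕ/N.
Σ Nₕx̄ₕ = 4041·4 + 7200·9 + 6497·5 + 1174·4 = 16164 + 64800 + 32485 + 4696 = 118145.
Divide by N: 118145 / 18912 = 6.247... → 6.2.

6.2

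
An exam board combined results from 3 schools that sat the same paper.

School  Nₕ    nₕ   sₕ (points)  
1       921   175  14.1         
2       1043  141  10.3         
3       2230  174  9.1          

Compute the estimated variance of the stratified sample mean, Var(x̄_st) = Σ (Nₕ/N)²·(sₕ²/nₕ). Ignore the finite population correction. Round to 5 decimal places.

0.23587

N = 4194. Term for each stratum: Wₕ²sₕ²/nₕ.
Var(x̄_st) = 0.05478512 + 0.04653365 + 0.13455084 = 0.23586960 → 0.23587.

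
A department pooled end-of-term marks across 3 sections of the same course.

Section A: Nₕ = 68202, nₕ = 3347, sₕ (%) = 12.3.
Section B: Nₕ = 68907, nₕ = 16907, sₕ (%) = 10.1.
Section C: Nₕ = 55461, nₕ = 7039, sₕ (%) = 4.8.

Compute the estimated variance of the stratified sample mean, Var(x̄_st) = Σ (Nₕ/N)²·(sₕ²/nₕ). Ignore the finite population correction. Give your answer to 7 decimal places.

N = 192570; Wₕ = Nₕ/N.
section A: (68202/192570)²·12.3²/3347 = 0.0056698487
section B: (68907/192570)²·10.1²/16907 = 0.0007725483
section C: (55461/192570)²·4.8²/7039 = 0.0002714999
Sum = 0.0067138968 → 0.0067139.

0.0067139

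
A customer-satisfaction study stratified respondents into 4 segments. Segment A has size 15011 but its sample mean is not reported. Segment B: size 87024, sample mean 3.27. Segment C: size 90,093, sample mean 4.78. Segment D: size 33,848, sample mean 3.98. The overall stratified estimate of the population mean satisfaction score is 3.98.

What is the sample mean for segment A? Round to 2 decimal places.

3.29

Σ Nₕx̄ₕ = N·μ, so 15011·x̄_A = 225976·3.98 − (87024·3.27 + 90093·4.78 + 33848·3.98).
= 899384.48 − 849928.06 = 49456.42.
x̄_A = 49456.42 / 15011 = 3.2947... → 3.29.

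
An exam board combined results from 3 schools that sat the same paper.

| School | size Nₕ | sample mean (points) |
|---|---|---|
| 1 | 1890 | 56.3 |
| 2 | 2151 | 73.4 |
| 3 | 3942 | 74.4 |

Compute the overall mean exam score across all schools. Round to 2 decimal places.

N = 1890 + 2151 + 3942 = 7983.
Weight each subgroup mean by Nₕ/N and sum.
Σ Nₕx̄ₕ = 1890·56.3 + 2151·73.4 + 3942·74.4 = 106407 + 157883.4 + 293284.8 = 557575.2.
Divide by N: 557575.2 / 7983 = 69.8453... → 69.85.

69.85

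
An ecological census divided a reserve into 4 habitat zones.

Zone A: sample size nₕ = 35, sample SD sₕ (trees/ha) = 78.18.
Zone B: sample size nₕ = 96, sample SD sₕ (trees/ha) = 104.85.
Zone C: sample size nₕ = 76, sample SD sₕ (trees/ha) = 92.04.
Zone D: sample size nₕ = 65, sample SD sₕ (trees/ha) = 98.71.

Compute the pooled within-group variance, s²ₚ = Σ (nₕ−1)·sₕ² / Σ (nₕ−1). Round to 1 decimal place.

9369.9

A: (35−1)·78.18² = 34·6112.1124 = 207811.8216
B: (96−1)·104.85² = 95·10993.5225 = 1044384.6375
C: (76−1)·92.04² = 75·8471.3616 = 635352.12
D: (65−1)·98.71² = 64·9743.6641 = 623594.5024
Numerator = 2511143.0815; denominator = Σ(nₕ−1) = 268.
s²ₚ = 2511143.0815/268 = 9369.937... → 9369.9.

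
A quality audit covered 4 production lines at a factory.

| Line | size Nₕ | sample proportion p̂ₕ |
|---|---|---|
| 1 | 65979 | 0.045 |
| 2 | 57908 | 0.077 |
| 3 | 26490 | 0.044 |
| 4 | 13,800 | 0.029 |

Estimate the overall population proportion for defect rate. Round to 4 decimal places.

0.0548

Wₕ = Nₕ/N with N = 164177: 0.4019, 0.3527, 0.1614, 0.0841.
p̂_st = 0.4019·0.045 + 0.3527·0.077 + 0.1614·0.044 + 0.0841·0.029 ≈ 0.054781... → 0.0548.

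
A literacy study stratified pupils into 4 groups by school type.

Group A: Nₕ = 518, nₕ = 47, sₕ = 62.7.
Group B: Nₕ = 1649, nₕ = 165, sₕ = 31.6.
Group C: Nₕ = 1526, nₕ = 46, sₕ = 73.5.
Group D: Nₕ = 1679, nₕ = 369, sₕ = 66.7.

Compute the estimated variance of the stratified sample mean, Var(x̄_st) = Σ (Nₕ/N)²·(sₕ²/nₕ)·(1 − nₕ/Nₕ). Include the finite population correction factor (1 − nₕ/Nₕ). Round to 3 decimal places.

N = 5372. Term for each stratum: Wₕ²sₕ²/nₕ·(1−nₕ/Nₕ).
Var(x̄_st) = 0.707157 + 0.513184 + 9.190964 + 0.918915 = 11.330220 → 11.330.

11.330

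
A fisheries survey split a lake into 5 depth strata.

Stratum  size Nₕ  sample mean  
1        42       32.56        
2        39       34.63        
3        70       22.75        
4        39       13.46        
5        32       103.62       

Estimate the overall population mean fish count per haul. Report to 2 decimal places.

N = 42 + 39 + 70 + 39 + 32 = 222.
The stratified mean weights each stratum mean by its population share Nₕ/N.
Σ Nₕx̄ₕ = 42·32.56 + 39·34.63 + 70·22.75 + 39·13.46 + 32·103.62 = 1367.52 + 1350.57 + 1592.5 + 524.94 + 3315.84 = 8151.37.
Divide by N: 8151.37 / 222 = 36.7179... → 36.72.

36.72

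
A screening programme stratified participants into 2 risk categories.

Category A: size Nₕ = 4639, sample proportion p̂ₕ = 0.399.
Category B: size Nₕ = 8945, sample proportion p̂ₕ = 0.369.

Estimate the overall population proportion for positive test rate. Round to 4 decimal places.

0.3792

N = 4639 + 8945 = 13584.
Overall proportion = Σ (Nₕ/N)·p̂ₕ.
Σ Nₕp̂ₕ = 1850.961 + 3300.705 = 5151.666.
5151.666 / 13584 = 0.379245... → 0.3792.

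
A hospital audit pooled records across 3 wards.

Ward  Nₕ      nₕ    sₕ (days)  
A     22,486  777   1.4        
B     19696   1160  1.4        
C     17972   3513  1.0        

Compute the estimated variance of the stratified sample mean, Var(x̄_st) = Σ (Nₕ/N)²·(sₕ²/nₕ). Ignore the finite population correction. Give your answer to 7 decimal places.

N = 60154; Wₕ = Nₕ/N.
ward A: (22486/60154)²·1.4²/777 = 0.0003524767
ward B: (19696/60154)²·1.4²/1160 = 0.0001811445
ward C: (17972/60154)²·1.0²/3513 = 0.0000254089
Sum = 0.0005590301 → 0.0005590.

0.0005590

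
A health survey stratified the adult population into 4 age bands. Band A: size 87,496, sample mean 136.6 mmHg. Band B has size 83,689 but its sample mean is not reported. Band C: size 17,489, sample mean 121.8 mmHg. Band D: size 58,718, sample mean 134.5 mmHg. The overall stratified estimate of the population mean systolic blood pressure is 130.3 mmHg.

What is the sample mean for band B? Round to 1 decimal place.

122.5

N = 87496 + 83689 + 17489 + 58718 = 247392.
Overall total = μ·N = 130.3·247392 = 32235177.6.
Subtract the known strata: 87496·136.6 + 17489·121.8 + 58718·134.5 = 21979684.8.
Remaining total for band B: 32235177.6 − 21979684.8 = 10255492.8.
Divide by its size: 10255492.8 / 83689 = 122.543... → 122.5.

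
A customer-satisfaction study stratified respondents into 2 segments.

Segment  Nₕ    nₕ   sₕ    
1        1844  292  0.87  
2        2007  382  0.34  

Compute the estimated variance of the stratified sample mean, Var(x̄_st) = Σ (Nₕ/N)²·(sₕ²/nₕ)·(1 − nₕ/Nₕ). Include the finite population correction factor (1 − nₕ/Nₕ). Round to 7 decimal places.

N = 3851. Term for each stratum: Wₕ²sₕ²/nₕ·(1−nₕ/Nₕ).
Var(x̄_st) = 0.0005002202 + 0.0000665500 = 0.0005667702 → 0.0005668.

0.0005668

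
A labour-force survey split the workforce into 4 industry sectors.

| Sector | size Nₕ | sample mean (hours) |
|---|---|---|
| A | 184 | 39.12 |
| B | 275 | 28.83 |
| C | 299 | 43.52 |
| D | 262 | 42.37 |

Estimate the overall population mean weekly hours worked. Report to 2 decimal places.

38.47

N = 184 + 275 + 299 + 262 = 1020.
Weight each subgroup mean by Nₕ/N and sum.
Σ Nₕx̄ₕ = 184·39.12 + 275·28.83 + 299·43.52 + 262·42.37 = 7198.08 + 7928.25 + 13012.48 + 11100.94 = 39239.75.
Divide by N: 39239.75 / 1020 = 38.4703... → 38.47.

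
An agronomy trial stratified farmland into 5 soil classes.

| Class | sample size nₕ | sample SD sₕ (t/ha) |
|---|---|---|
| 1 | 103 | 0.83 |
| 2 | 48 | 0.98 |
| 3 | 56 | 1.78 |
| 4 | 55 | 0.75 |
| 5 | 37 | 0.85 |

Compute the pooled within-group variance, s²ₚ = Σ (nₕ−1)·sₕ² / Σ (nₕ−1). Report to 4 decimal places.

1.1771

Degrees of freedom: 102 + 47 + 55 + 54 + 36 = 294.
Σ(nₕ−1)sₕ² = 102·0.6889 + 47·0.9604 + 55·3.1684 + 54·0.5625 + 36·0.7225 = 346.0536.
s²ₚ = 346.0536 / 294 = 1.177053... → 1.1771.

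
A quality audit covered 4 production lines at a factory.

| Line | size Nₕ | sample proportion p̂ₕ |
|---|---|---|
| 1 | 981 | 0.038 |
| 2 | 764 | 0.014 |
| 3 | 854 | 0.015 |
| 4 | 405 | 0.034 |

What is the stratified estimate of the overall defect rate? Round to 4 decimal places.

0.0248

N = 981 + 764 + 854 + 405 = 3004.
Overall proportion = Σ (Nₕ/N)·p̂ₕ.
Σ Nₕp̂ₕ = 37.278 + 10.696 + 12.81 + 13.77 = 74.554.
74.554 / 3004 = 0.024818... → 0.0248.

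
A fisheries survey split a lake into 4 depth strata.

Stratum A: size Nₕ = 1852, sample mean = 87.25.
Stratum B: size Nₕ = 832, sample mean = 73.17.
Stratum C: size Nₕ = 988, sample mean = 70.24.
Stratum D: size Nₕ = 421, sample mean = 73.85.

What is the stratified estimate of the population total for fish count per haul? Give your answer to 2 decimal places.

322952.41

Estimate total by summing Nₕ·x̄ₕ over strata.
1852·87.25 + 832·73.17 + 988·70.24 + 421·73.85 = 161587 + 60877.44 + 69397.12 + 31090.85 = 322952.41.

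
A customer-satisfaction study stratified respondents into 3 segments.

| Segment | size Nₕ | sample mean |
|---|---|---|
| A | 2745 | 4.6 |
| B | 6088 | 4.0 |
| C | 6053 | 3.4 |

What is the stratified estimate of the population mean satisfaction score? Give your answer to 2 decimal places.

N = 14886; weights Wₕ = Nₕ/N = (0.1844, 0.4090, 0.4066).
x̄_st = Σ Wₕ·x̄ₕ = 0.1844·4.6 + 0.4090·4.0 + 0.4066·3.4 ≈ 3.8667...
→ 3.87.

3.87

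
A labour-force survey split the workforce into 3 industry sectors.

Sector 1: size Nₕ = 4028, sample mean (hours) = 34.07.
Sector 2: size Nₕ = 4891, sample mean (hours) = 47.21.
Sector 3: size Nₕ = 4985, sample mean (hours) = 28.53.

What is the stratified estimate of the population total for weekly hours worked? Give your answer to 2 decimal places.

1: 4028·34.07 = 137233.96
2: 4891·47.21 = 230904.11
3: 4985·28.53 = 142222.05
τ̂ = Σ Nₕx̄ₕ = 510360.12.

510360.12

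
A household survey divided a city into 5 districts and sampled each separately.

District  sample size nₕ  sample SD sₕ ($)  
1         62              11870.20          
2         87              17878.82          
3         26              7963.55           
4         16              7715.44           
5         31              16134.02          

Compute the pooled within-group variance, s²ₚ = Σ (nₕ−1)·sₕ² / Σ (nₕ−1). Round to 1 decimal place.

1: (62−1)·11870.20² = 61·140901648.04 = 8595000530.44
2: (87−1)·17878.82² = 86·319652204.5924 = 27490089594.9464
3: (26−1)·7963.55² = 25·63418128.6025 = 1585453215.0625
4: (16−1)·7715.44² = 15·59528014.3936 = 892920215.904
5: (31−1)·16134.02² = 30·260306601.3604 = 7809198040.812
Numerator = 46372661597.1649; denominator = Σ(nₕ−1) = 217.
s²ₚ = 46372661597.1649/217 = 213698901.369... → 213698901.4.

213698901.4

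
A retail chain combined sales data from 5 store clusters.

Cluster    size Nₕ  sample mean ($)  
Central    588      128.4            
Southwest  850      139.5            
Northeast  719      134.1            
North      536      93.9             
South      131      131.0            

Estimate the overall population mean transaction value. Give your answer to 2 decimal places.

126.76

x̄_st = (Σ Nₕx̄ₕ) / (Σ Nₕ) = (588·128.4 + 850·139.5 + 719·134.1 + 536·93.9 + 131·131.0) / 2824
= 357983.5 / 2824 = 126.7647... → 126.76.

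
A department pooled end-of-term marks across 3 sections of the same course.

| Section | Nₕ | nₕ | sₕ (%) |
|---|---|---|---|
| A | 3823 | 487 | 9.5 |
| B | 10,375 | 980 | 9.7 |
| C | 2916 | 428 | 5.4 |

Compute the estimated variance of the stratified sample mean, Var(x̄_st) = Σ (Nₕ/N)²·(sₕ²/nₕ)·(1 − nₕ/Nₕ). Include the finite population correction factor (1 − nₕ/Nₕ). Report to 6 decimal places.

0.041709

N = 17114; Wₕ = Nₕ/N.
section A: (3823/17114)²·9.5²/487·(1 − 487/3823) = 0.008069480
section B: (10375/17114)²·9.7²/980·(1 − 980/10375) = 0.031952087
section C: (2916/17114)²·5.4²/428·(1 − 428/2916) = 0.001687635
Sum = 0.041709202 → 0.041709.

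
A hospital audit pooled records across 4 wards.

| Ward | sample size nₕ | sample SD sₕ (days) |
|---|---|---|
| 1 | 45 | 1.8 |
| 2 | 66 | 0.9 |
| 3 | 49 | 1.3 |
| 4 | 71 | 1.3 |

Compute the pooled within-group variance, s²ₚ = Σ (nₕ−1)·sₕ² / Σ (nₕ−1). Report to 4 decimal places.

Degrees of freedom: 44 + 65 + 48 + 70 = 227.
Σ(nₕ−1)sₕ² = 44·3.24 + 65·0.81 + 48·1.69 + 70·1.69 = 394.63.
s²ₚ = 394.63 / 227 = 1.738458... → 1.7385.

1.7385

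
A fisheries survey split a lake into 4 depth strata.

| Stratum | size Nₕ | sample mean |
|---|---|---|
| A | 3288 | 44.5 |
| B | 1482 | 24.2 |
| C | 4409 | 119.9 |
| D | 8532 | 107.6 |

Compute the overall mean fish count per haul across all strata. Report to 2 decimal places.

91.97

x̄_st = (Σ Nₕx̄ₕ) / (Σ Nₕ) = (3288·44.5 + 1482·24.2 + 4409·119.9 + 8532·107.6) / 17711
= 1628862.7 / 17711 = 91.9690... → 91.97.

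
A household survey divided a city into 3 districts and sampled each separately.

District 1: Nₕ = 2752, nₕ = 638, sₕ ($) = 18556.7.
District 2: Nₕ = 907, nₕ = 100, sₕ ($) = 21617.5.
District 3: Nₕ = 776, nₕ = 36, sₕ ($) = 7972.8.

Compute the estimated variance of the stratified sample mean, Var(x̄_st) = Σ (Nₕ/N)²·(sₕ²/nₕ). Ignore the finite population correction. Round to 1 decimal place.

N = 4435; Wₕ = Nₕ/N.
district 1: (2752/4435)²·18556.7²/638 = 207821.4763
district 2: (907/4435)²·21617.5²/100 = 195451.1639
district 3: (776/4435)²·7972.8²/36 = 54057.4348
Sum = 457330.0750 → 457330.1.

457330.1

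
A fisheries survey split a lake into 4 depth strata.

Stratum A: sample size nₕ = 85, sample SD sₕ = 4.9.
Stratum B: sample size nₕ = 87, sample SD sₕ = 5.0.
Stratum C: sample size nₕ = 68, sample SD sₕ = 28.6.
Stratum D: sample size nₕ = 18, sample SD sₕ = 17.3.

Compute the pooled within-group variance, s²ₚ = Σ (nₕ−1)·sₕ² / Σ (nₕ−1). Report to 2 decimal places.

252.20

A: (85−1)·4.9² = 84·24.01 = 2016.84
B: (87−1)·5.0² = 86·25 = 2150
C: (68−1)·28.6² = 67·817.96 = 54803.32
D: (18−1)·17.3² = 17·299.29 = 5087.93
Numerator = 64058.09; denominator = Σ(nₕ−1) = 254.
s²ₚ = 64058.09/254 = 252.1972... → 252.20.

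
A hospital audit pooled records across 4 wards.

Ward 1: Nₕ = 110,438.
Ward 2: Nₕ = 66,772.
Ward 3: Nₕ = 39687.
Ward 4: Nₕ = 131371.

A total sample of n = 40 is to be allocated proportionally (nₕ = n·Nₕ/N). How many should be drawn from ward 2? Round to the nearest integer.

Share of ward 2 = 66772/348268 = 0.19173.
Allocate 40 × 0.19173 = 7.669... → 8.

8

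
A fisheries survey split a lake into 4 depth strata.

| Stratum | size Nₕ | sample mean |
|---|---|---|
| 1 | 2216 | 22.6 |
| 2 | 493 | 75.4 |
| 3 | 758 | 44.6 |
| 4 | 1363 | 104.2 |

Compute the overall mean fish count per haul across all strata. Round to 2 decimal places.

54.47

N = 2216 + 493 + 758 + 1363 = 4830.
The stratified mean weights each stratum mean by its population share Nₕ/N.
Σ Nₕx̄ₕ = 2216·22.6 + 493·75.4 + 758·44.6 + 1363·104.2 = 50081.6 + 37172.2 + 33806.8 + 142024.6 = 263085.2.
Divide by N: 263085.2 / 4830 = 54.4690... → 54.47.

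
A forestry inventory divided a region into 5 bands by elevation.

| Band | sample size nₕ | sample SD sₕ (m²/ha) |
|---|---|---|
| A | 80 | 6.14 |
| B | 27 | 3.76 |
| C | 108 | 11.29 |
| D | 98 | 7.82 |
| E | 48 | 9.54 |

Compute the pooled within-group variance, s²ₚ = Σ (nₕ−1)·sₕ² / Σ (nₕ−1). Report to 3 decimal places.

A: (80−1)·6.14² = 79·37.6996 = 2978.2684
B: (27−1)·3.76² = 26·14.1376 = 367.5776
C: (108−1)·11.29² = 107·127.4641 = 13638.6587
D: (98−1)·7.82² = 97·61.1524 = 5931.7828
E: (48−1)·9.54² = 47·91.0116 = 4277.5452
Numerator = 27193.8327; denominator = Σ(nₕ−1) = 356.
s²ₚ = 27193.8327/356 = 76.38717... → 76.387.

76.387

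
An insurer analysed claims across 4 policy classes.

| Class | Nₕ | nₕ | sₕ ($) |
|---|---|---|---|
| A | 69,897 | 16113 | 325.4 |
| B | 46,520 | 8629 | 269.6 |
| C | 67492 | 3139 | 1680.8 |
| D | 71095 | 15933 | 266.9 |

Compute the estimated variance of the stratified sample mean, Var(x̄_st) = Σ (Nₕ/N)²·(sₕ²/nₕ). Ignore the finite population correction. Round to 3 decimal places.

64.167

N = 255004. Term for each stratum: Wₕ²sₕ²/nₕ.
Var(x̄_st) = 0.493721 + 0.280327 + 63.045105 + 0.347523 = 64.166676 → 64.167.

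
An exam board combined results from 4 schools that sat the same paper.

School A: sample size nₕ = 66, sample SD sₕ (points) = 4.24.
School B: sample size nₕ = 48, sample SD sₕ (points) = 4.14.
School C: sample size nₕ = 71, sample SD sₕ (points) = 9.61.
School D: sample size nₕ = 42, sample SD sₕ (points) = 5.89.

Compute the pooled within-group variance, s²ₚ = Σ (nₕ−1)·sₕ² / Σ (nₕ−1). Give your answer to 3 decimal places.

44.220

A: (66−1)·4.24² = 65·17.9776 = 1168.544
B: (48−1)·4.14² = 47·17.1396 = 805.5612
C: (71−1)·9.61² = 70·92.3521 = 6464.647
D: (42−1)·5.89² = 41·34.6921 = 1422.3761
Numerator = 9861.1283; denominator = Σ(nₕ−1) = 223.
s²ₚ = 9861.1283/223 = 44.22031... → 44.220.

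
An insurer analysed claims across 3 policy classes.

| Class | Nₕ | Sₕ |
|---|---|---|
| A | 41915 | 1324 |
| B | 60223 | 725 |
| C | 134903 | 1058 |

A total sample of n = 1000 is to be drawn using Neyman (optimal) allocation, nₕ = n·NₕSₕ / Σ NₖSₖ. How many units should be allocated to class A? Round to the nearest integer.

Σ NₕSₕ = 41915·1324 + 60223·725 + 134903·1058 = 241884509.
Share for A: 55495460/241884509 = 0.22943.
n_A = 1000 × 0.22943 = 229.430... → 229.

229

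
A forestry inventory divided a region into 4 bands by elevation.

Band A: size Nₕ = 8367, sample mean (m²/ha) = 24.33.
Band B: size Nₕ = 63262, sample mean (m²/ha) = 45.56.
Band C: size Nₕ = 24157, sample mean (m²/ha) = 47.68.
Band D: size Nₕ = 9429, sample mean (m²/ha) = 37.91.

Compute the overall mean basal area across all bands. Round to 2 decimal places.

43.67

x̄_st = (Σ Nₕx̄ₕ) / (Σ Nₕ) = (8367·24.33 + 63262·45.56 + 24157·47.68 + 9429·37.91) / 105215
= 4595044.98 / 105215 = 43.6729... → 43.67.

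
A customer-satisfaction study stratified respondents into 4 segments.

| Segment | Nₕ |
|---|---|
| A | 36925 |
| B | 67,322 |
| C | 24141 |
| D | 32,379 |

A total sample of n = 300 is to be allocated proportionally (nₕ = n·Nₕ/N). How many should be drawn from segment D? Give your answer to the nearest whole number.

60

N = 36925 + 67322 + 24141 + 32379 = 160767.
n_D = 300·32379/160767 = 60.421... → 60.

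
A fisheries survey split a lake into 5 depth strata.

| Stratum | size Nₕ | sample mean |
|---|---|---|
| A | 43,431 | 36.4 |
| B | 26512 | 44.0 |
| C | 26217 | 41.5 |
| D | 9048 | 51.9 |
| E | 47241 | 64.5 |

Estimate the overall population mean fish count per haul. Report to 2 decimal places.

N = 152449; weights Wₕ = Nₕ/N = (0.2849, 0.1739, 0.1720, 0.0594, 0.3099).
x̄_st = Σ Wₕ·x̄ₕ = 0.2849·36.4 + 0.1739·44.0 + 0.1720·41.5 + 0.0594·51.9 + 0.3099·64.5 ≈ 48.2263...
→ 48.23.

48.23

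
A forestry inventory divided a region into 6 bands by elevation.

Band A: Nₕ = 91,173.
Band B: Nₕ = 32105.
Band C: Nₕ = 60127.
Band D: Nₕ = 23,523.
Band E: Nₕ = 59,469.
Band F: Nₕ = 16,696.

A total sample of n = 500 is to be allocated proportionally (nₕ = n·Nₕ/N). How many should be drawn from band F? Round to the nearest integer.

29

Share of band F = 16696/283093 = 0.05898.
Allocate 500 × 0.05898 = 29.489... → 29.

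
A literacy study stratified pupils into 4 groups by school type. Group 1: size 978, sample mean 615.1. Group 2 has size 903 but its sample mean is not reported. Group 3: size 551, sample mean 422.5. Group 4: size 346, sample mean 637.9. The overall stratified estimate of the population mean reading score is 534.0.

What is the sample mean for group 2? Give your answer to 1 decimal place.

N = 978 + 903 + 551 + 346 = 2778.
Overall total = μ·N = 534.0·2778 = 1483452.
Subtract the known strata: 978·615.1 + 551·422.5 + 346·637.9 = 1055078.7.
Remaining total for group 2: 1483452 − 1055078.7 = 428373.3.
Divide by its size: 428373.3 / 903 = 474.389... → 474.4.

474.4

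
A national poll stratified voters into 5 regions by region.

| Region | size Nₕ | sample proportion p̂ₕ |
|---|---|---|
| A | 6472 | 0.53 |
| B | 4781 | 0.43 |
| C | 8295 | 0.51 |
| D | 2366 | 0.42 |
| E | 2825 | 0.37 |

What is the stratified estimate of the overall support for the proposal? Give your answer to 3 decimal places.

N = 6472 + 4781 + 8295 + 2366 + 2825 = 24739.
Overall proportion = Σ (Nₕ/N)·p̂ₕ.
Σ Nₕp̂ₕ = 3430.16 + 2055.83 + 4230.45 + 993.72 + 1045.25 = 11755.41.
11755.41 / 24739 = 0.47518... → 0.475.

0.475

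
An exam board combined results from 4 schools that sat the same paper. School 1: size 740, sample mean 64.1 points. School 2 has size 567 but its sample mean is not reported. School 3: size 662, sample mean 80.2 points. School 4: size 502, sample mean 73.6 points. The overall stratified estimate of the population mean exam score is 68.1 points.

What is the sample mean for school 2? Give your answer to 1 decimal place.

Σ Nₕx̄ₕ = N·μ, so 567·x̄_2 = 2471·68.1 − (740·64.1 + 662·80.2 + 502·73.6).
= 168275.1 − 137473.6 = 30801.5.
x̄_2 = 30801.5 / 567 = 54.324... → 54.3.

54.3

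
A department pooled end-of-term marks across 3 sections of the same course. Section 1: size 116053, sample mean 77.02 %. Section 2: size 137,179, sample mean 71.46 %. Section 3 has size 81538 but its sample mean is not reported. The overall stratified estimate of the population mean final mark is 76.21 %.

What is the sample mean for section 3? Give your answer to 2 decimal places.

83.05

Σ Nₕx̄ₕ = N·μ, so 81538·x̄_3 = 334770·76.21 − (116053·77.02 + 137179·71.46).
= 25512821.7 − 18741213.4 = 6771608.3.
x̄_3 = 6771608.3 / 81538 = 83.0485... → 83.05.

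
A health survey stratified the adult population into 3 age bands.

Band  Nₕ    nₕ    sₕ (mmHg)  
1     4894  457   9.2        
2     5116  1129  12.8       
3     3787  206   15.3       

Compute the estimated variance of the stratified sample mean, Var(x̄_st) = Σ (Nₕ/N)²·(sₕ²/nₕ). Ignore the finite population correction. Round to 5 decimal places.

0.12887

N = 13797; Wₕ = Nₕ/N.
band 1: (4894/13797)²·9.2²/457 = 0.02330333
band 2: (5116/13797)²·12.8²/1129 = 0.01995344
band 3: (3787/13797)²·15.3²/206 = 0.08561245
Sum = 0.12886922 → 0.12887.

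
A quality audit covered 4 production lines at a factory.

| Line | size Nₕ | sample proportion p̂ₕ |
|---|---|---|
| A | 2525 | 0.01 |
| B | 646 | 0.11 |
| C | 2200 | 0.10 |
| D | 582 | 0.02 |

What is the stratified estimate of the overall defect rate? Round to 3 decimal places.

N = 2525 + 646 + 2200 + 582 = 5953.
Overall proportion = Σ (Nₕ/N)·p̂ₕ.
Σ Nₕp̂ₕ = 25.25 + 71.06 + 220 + 11.64 = 327.95.
327.95 / 5953 = 0.05509... → 0.055.

0.055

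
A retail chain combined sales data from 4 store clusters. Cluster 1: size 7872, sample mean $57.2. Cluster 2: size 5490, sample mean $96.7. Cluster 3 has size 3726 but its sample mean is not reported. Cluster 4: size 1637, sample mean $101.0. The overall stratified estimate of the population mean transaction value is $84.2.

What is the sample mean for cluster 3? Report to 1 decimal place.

115.4

N = 7872 + 5490 + 3726 + 1637 = 18725.
Overall total = μ·N = 84.2·18725 = 1576645.
Subtract the known strata: 7872·57.2 + 5490·96.7 + 1637·101.0 = 1146498.4.
Remaining total for cluster 3: 1576645 − 1146498.4 = 430146.6.
Divide by its size: 430146.6 / 3726 = 115.445... → 115.4.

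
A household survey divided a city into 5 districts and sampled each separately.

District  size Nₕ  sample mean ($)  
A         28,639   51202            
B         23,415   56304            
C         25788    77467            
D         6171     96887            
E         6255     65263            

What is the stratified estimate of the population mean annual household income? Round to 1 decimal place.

64126.4

N = 90268; weights Wₕ = Nₕ/N = (0.3173, 0.2594, 0.2857, 0.0684, 0.0693).
x̄_st = Σ Wₕ·x̄ₕ = 0.3173·51202 + 0.2594·56304 + 0.2857·77467 + 0.0684·96887 + 0.0693·65263 ≈ 64126.390...
→ 64126.4.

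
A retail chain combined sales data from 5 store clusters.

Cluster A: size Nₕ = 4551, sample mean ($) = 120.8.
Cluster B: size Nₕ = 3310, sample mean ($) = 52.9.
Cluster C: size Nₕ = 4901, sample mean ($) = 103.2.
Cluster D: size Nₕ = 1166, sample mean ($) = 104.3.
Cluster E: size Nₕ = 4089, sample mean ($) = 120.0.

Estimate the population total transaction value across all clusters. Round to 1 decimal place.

A: 4551·120.8 = 549760.8
B: 3310·52.9 = 175099
C: 4901·103.2 = 505783.2
D: 1166·104.3 = 121613.8
E: 4089·120.0 = 490680
τ̂ = Σ Nₕx̄ₕ = 1842936.8.

1842936.8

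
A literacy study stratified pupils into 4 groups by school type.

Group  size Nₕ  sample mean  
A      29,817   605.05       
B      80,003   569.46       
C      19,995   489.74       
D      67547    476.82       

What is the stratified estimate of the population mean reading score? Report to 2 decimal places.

535.05

N = 29817 + 80003 + 19995 + 67547 = 197362.
Weight each subgroup mean by Nₕ/N and sum.
Σ Nₕx̄ₕ = 29817·605.05 + 80003·569.46 + 19995·489.74 + 67547·476.82 = 18040775.85 + 45558508.38 + 9792351.3 + 32207760.54 = 105599396.07.
Divide by N: 105599396.07 / 197362 = 535.0543... → 535.05.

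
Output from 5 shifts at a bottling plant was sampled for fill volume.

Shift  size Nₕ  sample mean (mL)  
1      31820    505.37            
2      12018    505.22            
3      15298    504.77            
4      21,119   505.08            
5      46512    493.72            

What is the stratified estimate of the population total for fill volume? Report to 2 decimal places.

1: 31820·505.37 = 16080873.4
2: 12018·505.22 = 6071733.96
3: 15298·504.77 = 7721971.46
4: 21119·505.08 = 10666784.52
5: 46512·493.72 = 22963904.64
τ̂ = Σ Nₕx̄ₕ = 63505267.98.

63505267.98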